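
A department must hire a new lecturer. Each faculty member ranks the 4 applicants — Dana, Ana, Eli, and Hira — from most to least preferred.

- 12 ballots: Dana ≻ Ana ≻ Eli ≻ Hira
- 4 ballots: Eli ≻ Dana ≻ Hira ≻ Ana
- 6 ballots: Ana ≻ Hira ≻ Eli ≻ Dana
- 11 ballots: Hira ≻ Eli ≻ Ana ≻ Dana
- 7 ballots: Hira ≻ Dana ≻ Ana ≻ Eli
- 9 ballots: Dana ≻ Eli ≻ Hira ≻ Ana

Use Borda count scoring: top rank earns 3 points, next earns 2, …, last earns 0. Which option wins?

Borda scores:
  Dana: 12·3 + 4·2 + 6·0 + 11·0 + 7·2 + 9·3 = 85
  Ana: 12·2 + 4·0 + 6·3 + 11·1 + 7·1 + 9·0 = 60
  Eli: 12·1 + 4·3 + 6·1 + 11·2 + 7·0 + 9·2 = 70
  Hira: 12·0 + 4·1 + 6·2 + 11·3 + 7·3 + 9·1 = 79
Dana has the highest total.

Dana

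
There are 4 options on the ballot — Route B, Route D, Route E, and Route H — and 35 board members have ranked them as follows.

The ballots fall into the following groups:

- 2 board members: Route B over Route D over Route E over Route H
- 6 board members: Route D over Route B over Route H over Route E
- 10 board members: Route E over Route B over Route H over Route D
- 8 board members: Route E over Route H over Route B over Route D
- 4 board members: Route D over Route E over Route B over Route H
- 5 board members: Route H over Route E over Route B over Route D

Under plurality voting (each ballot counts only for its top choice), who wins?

Route E

First-place vote totals:
  Route B: 2
  Route D: 10
  Route E: 18
  Route H: 5
Route E has the most first-place votes.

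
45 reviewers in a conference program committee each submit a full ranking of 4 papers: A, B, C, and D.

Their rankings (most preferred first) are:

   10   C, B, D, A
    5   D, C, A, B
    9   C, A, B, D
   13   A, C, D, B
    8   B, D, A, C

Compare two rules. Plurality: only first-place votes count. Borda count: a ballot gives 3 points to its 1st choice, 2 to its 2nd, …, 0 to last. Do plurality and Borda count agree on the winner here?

Plurality first-place counts: A 13, B 8, C 19, D 5 → C.
Borda totals: A 70, B 53, C 93, D 54 → C.
The two rules agree on C.

Yes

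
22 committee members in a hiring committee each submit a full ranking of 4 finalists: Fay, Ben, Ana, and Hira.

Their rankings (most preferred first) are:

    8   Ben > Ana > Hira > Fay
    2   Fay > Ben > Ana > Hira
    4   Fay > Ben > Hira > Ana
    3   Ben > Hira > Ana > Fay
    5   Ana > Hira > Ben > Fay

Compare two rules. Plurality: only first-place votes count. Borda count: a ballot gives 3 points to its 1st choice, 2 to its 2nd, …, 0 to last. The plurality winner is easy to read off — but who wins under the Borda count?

Ben

Plurality first-place counts: Fay 6, Ben 11, Ana 5, Hira 0 → Ben.
Borda totals: Fay 18, Ben 50, Ana 36, Hira 28 → Ben.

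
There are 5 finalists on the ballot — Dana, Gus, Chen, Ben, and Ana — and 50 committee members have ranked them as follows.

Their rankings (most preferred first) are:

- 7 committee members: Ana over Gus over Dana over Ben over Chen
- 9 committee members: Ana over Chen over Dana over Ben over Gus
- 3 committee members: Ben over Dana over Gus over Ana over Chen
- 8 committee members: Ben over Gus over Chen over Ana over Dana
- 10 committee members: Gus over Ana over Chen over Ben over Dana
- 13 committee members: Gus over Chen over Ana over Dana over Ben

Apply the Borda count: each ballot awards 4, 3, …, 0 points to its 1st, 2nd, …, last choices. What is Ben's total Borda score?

Borda scores:
  Dana: 7·2 + 9·2 + 3·3 + 8·0 + 10·0 + 13·1 = 54
  Gus: 7·3 + 9·0 + 3·2 + 8·3 + 10·4 + 13·4 = 143
  Chen: 7·0 + 9·3 + 3·0 + 8·2 + 10·2 + 13·3 = 102
  Ben: 7·1 + 9·1 + 3·4 + 8·4 + 10·1 + 13·0 = 70
  Ana: 7·4 + 9·4 + 3·1 + 8·1 + 10·3 + 13·2 = 131

70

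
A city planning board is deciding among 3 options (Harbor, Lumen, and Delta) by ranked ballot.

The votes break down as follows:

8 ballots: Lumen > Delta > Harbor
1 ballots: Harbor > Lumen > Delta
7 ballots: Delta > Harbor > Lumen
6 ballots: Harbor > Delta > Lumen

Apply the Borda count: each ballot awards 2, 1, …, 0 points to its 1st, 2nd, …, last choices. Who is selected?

Delta

Borda scores:
  Harbor: 8·0 + 2 + 7·1 + 6·2 = 21
  Lumen: 8·2 + 1 + 7·0 + 6·0 = 17
  Delta: 8·1 + 0 + 7·2 + 6·1 = 28
Delta has the highest total.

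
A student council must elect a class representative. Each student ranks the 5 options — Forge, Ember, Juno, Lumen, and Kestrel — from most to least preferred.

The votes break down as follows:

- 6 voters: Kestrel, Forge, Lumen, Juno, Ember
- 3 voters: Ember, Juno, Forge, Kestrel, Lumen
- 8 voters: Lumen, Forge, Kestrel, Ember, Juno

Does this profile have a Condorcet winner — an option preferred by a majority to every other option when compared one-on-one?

Head-to-head results (17 voters total):
Forge vs Ember: Forge wins 14–3.
Forge vs Juno: Forge wins 14–3.
Forge vs Lumen: Forge wins 9–8.
Forge vs Kestrel: Forge wins 11–6.
Ember vs Juno: Ember wins 11–6.
Ember vs Lumen: Lumen wins 14–3.
Ember vs Kestrel: Kestrel wins 14–3.
Juno vs Lumen: Lumen wins 14–3.
Juno vs Kestrel: Kestrel wins 14–3.
Lumen vs Kestrel: Kestrel wins 9–8.
Forge beats each rival — Ember (14–3), Juno (14–3), Lumen (9–8), Kestrel (11–6) — so Forge is the Condorcet winner.

Yes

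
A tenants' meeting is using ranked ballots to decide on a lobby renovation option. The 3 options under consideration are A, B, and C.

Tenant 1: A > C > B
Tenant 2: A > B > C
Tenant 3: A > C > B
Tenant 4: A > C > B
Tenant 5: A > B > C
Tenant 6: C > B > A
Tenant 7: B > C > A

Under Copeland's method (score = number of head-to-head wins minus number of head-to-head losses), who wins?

A

Pairwise results:
  A vs B: A wins 5–2.
  A vs C: A wins 5–2.
  B vs C: C wins 4–3.
Copeland scores (wins − losses):
  A: 2 − 0 = 2
  B: 0 − 2 = -2
  C: 1 − 1 = 0
A has the best Copeland score.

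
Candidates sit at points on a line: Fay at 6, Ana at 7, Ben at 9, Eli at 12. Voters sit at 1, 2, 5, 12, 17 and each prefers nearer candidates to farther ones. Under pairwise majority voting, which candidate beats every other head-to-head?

With single-peaked preferences on a line, the Condorcet winner is the candidate closest to the median voter.
The median voter (position 5) is closest to Fay at 6.
Check: Fay vs Ana — voters closer to Fay: 3 of 5.

Fay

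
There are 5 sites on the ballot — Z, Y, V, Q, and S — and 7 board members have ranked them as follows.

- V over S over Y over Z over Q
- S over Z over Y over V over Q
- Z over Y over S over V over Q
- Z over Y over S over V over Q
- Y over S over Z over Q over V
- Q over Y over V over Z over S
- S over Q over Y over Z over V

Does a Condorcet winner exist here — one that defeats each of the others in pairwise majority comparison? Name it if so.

Head-to-head results (7 voters total):
Z vs Y: Y wins 4–3.
Z vs V: Z wins 5–2.
Z vs Q: Z wins 5–2.
Z vs S: S wins 4–3.
Y vs V: Y wins 6–1.
Y vs Q: Y wins 5–2.
Y vs S: Y wins 4–3.
V vs Q: V wins 4–3.
V vs S: S wins 5–2.
Q vs S: S wins 6–1.
Y beats each rival — Z (4–3), V (6–1), Q (5–2), S (4–3) — so Y is the Condorcet winner.

Y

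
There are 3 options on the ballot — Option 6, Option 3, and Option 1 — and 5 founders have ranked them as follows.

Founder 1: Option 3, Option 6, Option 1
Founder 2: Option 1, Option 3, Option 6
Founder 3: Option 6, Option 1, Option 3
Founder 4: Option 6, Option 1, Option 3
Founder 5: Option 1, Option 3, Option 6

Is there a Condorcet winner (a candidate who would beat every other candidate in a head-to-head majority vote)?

No

Head-to-head results (5 voters total):
Option 6 vs Option 3: Option 3 wins 3–2.
Option 6 vs Option 1: Option 6 wins 3–2.
Option 3 vs Option 1: Option 1 wins 4–1.
No candidate beats all others: Option 6 beats Option 1 beats Option 3 beats Option 6, a majority cycle.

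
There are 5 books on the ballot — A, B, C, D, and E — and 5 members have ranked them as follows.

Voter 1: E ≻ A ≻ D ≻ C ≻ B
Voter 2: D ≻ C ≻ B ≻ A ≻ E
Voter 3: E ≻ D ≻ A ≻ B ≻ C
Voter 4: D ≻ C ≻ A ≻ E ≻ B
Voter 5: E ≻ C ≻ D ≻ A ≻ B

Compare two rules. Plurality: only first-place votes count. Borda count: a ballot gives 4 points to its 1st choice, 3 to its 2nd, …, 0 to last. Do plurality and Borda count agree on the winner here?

No

Plurality first-place counts: A 0, B 0, C 0, D 2, E 3 → E.
Borda totals: A 9, B 3, C 10, D 15, E 13 → D.
The two rules disagree: plurality picks E, Borda picks D.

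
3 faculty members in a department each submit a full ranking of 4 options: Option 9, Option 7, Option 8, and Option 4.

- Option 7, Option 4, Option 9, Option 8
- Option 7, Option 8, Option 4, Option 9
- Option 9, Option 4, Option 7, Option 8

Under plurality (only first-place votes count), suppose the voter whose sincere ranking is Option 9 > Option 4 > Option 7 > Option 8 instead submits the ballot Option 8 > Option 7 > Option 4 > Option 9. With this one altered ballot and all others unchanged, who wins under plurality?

First-place totals with the altered ballot: Option 9 0, Option 7 2, Option 8 1, Option 4 0.
The winner is unchanged: still Option 7.

Option 7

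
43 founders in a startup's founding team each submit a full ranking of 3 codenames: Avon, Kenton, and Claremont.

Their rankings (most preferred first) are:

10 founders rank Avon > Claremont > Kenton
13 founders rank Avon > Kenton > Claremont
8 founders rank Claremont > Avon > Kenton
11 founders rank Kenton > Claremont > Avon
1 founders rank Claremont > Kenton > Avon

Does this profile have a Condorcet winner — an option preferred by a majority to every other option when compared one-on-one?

Yes

Head-to-head results (43 voters total):
Avon vs Kenton: Avon wins 31–12.
Avon vs Claremont: Avon wins 23–20.
Kenton vs Claremont: Kenton wins 24–19.
Avon beats each rival — Kenton (31–12), Claremont (23–20) — so Avon is the Condorcet winner.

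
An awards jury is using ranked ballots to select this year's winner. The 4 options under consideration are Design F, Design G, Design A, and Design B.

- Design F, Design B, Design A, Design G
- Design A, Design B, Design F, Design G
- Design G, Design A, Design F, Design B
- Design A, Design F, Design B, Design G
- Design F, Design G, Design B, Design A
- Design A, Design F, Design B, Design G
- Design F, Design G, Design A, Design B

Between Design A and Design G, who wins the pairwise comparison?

Design A

Ballots ranking Design A above Design G: 4.
Ballots ranking Design G above Design A: 3.
Design A wins the head-to-head, 4–3.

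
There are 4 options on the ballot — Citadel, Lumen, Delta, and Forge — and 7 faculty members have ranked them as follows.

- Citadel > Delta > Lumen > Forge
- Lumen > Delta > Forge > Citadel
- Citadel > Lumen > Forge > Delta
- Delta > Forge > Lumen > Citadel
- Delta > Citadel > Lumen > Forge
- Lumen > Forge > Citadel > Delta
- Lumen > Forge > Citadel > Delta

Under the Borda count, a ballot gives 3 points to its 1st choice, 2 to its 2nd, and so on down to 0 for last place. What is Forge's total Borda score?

8

Borda scores:
  Citadel: 3 + 0 + 3 + 0 + 2 + 1 + 1 = 10
  Lumen: 1 + 3 + 2 + 1 + 1 + 3 + 3 = 14
  Delta: 2 + 2 + 0 + 3 + 3 + 0 + 0 = 10
  Forge: 0 + 1 + 1 + 2 + 0 + 2 + 2 = 8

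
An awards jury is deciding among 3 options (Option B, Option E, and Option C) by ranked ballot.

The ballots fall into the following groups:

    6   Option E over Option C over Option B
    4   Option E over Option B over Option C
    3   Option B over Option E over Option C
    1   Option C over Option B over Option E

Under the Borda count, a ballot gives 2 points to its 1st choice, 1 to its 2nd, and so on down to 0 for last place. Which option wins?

Borda scores:
  Option B: 6·0 + 4·1 + 3·2 + 1 = 11
  Option E: 6·2 + 4·2 + 3·1 + 0 = 23
  Option C: 6·1 + 4·0 + 3·0 + 2 = 8
Option E has the highest total.

Option E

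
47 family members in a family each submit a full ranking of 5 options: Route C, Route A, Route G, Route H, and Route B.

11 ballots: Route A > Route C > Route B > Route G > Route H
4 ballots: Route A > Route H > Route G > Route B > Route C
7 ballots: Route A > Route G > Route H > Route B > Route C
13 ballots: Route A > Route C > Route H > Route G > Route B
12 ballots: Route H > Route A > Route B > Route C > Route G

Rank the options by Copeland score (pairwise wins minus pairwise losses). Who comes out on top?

Pairwise results:
  Route C vs Route A: Route A wins 47–0.
  Route C vs Route G: Route C wins 36–11.
  Route C vs Route H: Route C wins 24–23.
  Route C vs Route B: Route C wins 24–23.
  Route A vs Route G: Route A wins 47–0.
  Route A vs Route H: Route A wins 35–12.
  Route A vs Route B: Route A wins 47–0.
  Route G vs Route H: Route H wins 29–18.
  Route G vs Route B: Route G wins 24–23.
  Route H vs Route B: Route H wins 36–11.
Copeland scores (wins − losses):
  Route C: 3 − 1 = 2
  Route A: 4 − 0 = 4
  Route G: 1 − 3 = -2
  Route H: 2 − 2 = 0
  Route B: 0 − 4 = -4
Route A has the best Copeland score.

Route A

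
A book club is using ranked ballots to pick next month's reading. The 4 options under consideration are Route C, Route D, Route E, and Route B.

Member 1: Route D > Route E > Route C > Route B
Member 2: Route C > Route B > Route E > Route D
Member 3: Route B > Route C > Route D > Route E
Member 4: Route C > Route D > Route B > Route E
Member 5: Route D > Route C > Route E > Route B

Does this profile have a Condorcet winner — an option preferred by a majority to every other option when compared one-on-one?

Yes

Head-to-head results (5 voters total):
Route C vs Route D: Route C wins 3–2.
Route C vs Route E: Route C wins 4–1.
Route C vs Route B: Route C wins 4–1.
Route D vs Route E: Route D wins 4–1.
Route D vs Route B: Route D wins 3–2.
Route E vs Route B: Route B wins 3–2.
Route C beats each rival — Route D (3–2), Route E (4–1), Route B (4–1) — so Route C is the Condorcet winner.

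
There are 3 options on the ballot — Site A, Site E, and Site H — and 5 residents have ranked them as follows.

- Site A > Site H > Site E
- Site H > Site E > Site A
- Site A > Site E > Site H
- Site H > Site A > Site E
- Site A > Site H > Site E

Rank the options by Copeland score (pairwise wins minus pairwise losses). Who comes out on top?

Pairwise results:
  Site A vs Site E: Site A wins 4–1.
  Site A vs Site H: Site A wins 3–2.
  Site E vs Site H: Site H wins 4–1.
Copeland scores (wins − losses):
  Site A: 2 − 0 = 2
  Site E: 0 − 2 = -2
  Site H: 1 − 1 = 0
Site A has the best Copeland score.

Site A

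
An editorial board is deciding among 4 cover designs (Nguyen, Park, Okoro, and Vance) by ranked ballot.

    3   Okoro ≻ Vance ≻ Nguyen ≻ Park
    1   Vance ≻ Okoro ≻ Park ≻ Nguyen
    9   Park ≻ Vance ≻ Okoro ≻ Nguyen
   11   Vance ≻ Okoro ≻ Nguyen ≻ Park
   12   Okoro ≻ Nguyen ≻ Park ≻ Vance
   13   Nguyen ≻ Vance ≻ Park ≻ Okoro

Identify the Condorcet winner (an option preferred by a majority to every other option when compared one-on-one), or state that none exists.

Head-to-head results (49 voters total):
Nguyen vs Park: Nguyen wins 39–10.
Nguyen vs Okoro: Okoro wins 36–13.
Nguyen vs Vance: Nguyen wins 25–24.
Park vs Okoro: Okoro wins 27–22.
Park vs Vance: Vance wins 28–21.
Okoro vs Vance: Vance wins 34–15.
No candidate beats all others: Nguyen beats Vance beats Okoro beats Nguyen, a majority cycle.

No Condorcet winner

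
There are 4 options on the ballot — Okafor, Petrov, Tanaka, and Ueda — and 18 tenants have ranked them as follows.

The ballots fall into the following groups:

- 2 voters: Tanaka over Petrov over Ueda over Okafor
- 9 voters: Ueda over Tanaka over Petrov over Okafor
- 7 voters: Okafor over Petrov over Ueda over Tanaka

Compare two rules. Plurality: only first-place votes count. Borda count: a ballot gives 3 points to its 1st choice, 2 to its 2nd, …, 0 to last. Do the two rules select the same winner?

Yes

Plurality first-place counts: Okafor 7, Petrov 0, Tanaka 2, Ueda 9 → Ueda.
Borda totals: Okafor 21, Petrov 27, Tanaka 24, Ueda 36 → Ueda.
The two rules agree on Ueda.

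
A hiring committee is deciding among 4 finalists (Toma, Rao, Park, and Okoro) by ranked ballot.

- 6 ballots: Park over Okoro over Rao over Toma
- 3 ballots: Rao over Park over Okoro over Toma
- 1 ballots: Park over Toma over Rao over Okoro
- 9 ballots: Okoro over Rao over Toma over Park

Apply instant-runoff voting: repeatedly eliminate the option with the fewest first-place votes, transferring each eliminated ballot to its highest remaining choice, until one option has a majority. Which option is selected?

Park

Round 1: Okoro 9, Park 7, Rao 3, Toma 0. Toma has the fewest and is eliminated.
Round 2: Okoro 9, Park 7, Rao 3. Rao has the fewest and is eliminated.
Round 3: Park 10, Okoro 9. Park has a majority.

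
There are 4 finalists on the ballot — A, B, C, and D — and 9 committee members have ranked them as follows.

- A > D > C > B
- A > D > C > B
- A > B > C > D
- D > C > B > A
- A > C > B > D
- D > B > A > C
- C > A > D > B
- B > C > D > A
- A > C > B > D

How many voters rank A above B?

Ballots ranking A above B: 6.
Ballots ranking B above A: 3.
So 6 of 9 voters prefer A to B.

6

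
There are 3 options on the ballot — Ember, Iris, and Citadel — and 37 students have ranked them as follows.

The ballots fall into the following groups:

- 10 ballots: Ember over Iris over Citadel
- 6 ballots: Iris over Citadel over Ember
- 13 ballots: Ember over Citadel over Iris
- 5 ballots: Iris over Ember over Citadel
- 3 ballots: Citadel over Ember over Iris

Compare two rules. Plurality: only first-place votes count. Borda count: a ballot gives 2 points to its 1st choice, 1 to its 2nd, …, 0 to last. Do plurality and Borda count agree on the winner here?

Yes

Plurality first-place counts: Ember 23, Iris 11, Citadel 3 → Ember.
Borda totals: Ember 54, Iris 32, Citadel 25 → Ember.
The two rules agree on Ember.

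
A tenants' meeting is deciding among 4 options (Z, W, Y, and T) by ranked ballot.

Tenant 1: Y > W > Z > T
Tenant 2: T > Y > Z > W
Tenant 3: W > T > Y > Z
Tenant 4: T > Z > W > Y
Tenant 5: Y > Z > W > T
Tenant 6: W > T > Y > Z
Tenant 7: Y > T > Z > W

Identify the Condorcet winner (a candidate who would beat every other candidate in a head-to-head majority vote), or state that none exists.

Head-to-head results (7 voters total):
Z vs W: Z wins 4–3.
Z vs Y: Y wins 6–1.
Z vs T: T wins 5–2.
W vs Y: Y wins 4–3.
W vs T: W wins 4–3.
Y vs T: T wins 4–3.
No candidate beats all others: Z beats W beats T beats Z, a majority cycle.

None — there is no Condorcet winner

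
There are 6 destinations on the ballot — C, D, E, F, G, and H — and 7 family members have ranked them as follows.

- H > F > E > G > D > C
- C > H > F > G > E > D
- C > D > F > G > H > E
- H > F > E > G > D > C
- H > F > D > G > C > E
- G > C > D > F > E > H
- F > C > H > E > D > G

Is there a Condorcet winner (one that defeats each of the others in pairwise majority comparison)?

Head-to-head results (7 voters total):
C vs D: C wins 4–3.
C vs E: C wins 5–2.
C vs F: F wins 4–3.
C vs G: G wins 4–3.
C vs H: C wins 4–3.
D vs E: E wins 4–3.
D vs F: F wins 5–2.
D vs G: G wins 4–3.
D vs H: H wins 5–2.
E vs F: F wins 7–0.
E vs G: G wins 4–3.
E vs H: H wins 6–1.
F vs G: F wins 6–1.
F vs H: H wins 4–3.
G vs H: H wins 5–2.
No candidate beats all others: C beats H beats F beats C, a majority cycle.

No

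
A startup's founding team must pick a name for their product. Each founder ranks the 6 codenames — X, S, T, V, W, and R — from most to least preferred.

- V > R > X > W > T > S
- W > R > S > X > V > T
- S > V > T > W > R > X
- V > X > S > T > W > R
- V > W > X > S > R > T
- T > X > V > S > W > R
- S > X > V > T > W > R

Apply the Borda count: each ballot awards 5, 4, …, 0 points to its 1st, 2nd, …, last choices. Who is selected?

V

Borda scores:
  X: 3 + 2 + 0 + 4 + 3 + 4 + 4 = 20
  S: 0 + 3 + 5 + 3 + 2 + 2 + 5 = 20
  T: 1 + 0 + 3 + 2 + 0 + 5 + 2 = 13
  V: 5 + 1 + 4 + 5 + 5 + 3 + 3 = 26
  W: 2 + 5 + 2 + 1 + 4 + 1 + 1 = 16
  R: 4 + 4 + 1 + 0 + 1 + 0 + 0 = 10
V has the highest total.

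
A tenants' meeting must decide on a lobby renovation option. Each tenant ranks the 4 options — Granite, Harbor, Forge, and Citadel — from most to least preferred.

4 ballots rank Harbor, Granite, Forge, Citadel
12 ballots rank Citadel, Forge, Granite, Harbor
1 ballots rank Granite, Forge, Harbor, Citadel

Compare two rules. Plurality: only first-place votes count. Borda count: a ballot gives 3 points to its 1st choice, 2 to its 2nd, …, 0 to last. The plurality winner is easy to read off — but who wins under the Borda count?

Citadel

Plurality first-place counts: Granite 1, Harbor 4, Forge 0, Citadel 12 → Citadel.
Borda totals: Granite 23, Harbor 13, Forge 30, Citadel 36 → Citadel.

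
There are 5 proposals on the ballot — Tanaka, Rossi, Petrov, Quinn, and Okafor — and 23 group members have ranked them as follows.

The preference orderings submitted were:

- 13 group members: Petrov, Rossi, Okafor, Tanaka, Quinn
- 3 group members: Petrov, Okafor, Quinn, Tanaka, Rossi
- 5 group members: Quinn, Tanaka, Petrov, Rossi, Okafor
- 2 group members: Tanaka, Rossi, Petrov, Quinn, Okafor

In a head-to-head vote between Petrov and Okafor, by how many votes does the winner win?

Ballots ranking Petrov above Okafor: 13+3+5+2 = 23.
Ballots ranking Okafor above Petrov: 0.
Petrov wins 23–0, a margin of 23.

23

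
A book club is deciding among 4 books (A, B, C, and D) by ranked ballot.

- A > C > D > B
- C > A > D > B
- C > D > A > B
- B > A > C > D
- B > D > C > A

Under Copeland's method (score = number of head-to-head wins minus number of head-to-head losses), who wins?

Pairwise results:
  A vs B: A wins 3–2.
  A vs C: C wins 3–2.
  A vs D: A wins 3–2.
  B vs C: C wins 3–2.
  B vs D: D wins 3–2.
  C vs D: C wins 4–1.
Copeland scores (wins − losses):
  A: 2 − 1 = 1
  B: 0 − 3 = -3
  C: 3 − 0 = 3
  D: 1 − 2 = -1
C has the best Copeland score.

C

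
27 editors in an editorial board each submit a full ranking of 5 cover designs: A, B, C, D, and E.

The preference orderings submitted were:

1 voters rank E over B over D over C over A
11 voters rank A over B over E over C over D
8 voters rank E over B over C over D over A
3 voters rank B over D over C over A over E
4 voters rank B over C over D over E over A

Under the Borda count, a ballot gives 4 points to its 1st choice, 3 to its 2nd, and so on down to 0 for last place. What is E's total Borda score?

Borda scores:
  A: 0 + 11·4 + 8·0 + 3·1 + 4·0 = 47
  B: 3 + 11·3 + 8·3 + 3·4 + 4·4 = 88
  C: 1 + 11·1 + 8·2 + 3·2 + 4·3 = 46
  D: 2 + 11·0 + 8·1 + 3·3 + 4·2 = 27
  E: 4 + 11·2 + 8·4 + 3·0 + 4·1 = 62

62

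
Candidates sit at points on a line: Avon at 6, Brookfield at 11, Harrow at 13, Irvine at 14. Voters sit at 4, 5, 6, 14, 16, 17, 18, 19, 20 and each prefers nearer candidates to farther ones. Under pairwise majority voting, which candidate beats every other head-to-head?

With single-peaked preferences on a line, the Condorcet winner is the candidate closest to the median voter.
The median voter (position 16) is closest to Irvine at 14.
Check: Irvine vs Brookfield — voters closer to Irvine: 6 of 9.

Irvine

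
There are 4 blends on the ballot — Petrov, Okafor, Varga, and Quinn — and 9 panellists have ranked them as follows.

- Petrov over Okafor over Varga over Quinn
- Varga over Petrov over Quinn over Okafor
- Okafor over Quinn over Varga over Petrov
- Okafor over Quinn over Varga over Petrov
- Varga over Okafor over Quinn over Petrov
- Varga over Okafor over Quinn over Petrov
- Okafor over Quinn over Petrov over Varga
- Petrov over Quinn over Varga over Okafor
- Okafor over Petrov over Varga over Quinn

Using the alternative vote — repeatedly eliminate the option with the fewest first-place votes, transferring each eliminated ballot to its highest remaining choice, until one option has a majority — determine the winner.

Round 1: Okafor 4, Varga 3, Petrov 2, Quinn 0. Quinn has the fewest and is eliminated.
Round 2: Okafor 4, Varga 3, Petrov 2. Petrov has the fewest and is eliminated.
Round 3: Okafor 5, Varga 4. Okafor has a majority.

Okafor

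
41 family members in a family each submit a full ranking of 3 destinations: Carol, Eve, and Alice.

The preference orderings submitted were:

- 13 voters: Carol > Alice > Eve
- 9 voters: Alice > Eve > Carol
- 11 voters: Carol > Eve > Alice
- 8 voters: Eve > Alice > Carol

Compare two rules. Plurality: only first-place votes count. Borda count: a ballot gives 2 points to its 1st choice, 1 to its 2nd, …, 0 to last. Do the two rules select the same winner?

Plurality first-place counts: Carol 24, Eve 8, Alice 9 → Carol.
Borda totals: Carol 48, Eve 36, Alice 39 → Carol.
The two rules agree on Carol.

Yes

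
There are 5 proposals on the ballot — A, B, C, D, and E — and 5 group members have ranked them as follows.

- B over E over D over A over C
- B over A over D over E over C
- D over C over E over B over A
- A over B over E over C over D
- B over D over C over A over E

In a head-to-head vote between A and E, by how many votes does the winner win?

1

Ballots ranking A above E: 3.
Ballots ranking E above A: 2.
A wins 3–2, a margin of 1.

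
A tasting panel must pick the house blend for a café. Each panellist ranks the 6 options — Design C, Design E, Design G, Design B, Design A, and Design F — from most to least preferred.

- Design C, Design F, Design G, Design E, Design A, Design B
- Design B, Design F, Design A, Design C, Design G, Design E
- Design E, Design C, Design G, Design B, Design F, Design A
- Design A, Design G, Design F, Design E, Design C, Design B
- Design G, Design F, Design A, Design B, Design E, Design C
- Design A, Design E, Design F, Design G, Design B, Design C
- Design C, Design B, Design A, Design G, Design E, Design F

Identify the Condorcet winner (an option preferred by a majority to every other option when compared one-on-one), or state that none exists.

There is no Condorcet winner

Head-to-head results (7 voters total):
Design C vs Design E: Design E wins 4–3.
Design C vs Design G: Design C wins 4–3.
Design C vs Design B: Design C wins 4–3.
Design C vs Design A: Design A wins 4–3.
Design C vs Design F: Design F wins 4–3.
Design E vs Design G: Design G wins 5–2.
Design E vs Design B: Design E wins 4–3.
Design E vs Design A: Design A wins 5–2.
Design E vs Design F: Design F wins 4–3.
Design G vs Design B: Design G wins 5–2.
Design G vs Design A: Design A wins 4–3.
Design G vs Design F: Design G wins 4–3.
Design B vs Design A: Design A wins 4–3.
Design B vs Design F: Design F wins 4–3.
Design A vs Design F: Design F wins 4–3.
No candidate beats all others: Design C beats Design G beats Design E beats Design C, a majority cycle.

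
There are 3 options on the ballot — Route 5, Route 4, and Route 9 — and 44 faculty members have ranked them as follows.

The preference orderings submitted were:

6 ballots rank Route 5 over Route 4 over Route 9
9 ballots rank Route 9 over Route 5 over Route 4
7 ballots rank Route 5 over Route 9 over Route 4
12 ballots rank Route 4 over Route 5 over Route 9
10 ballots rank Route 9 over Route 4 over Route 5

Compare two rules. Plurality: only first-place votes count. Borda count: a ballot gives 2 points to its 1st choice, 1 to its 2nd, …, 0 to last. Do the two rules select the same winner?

Plurality first-place counts: Route 5 13, Route 4 12, Route 9 19 → Route 9.
Borda totals: Route 5 47, Route 4 40, Route 9 45 → Route 5.
The two rules disagree: plurality picks Route 9, Borda picks Route 5.

No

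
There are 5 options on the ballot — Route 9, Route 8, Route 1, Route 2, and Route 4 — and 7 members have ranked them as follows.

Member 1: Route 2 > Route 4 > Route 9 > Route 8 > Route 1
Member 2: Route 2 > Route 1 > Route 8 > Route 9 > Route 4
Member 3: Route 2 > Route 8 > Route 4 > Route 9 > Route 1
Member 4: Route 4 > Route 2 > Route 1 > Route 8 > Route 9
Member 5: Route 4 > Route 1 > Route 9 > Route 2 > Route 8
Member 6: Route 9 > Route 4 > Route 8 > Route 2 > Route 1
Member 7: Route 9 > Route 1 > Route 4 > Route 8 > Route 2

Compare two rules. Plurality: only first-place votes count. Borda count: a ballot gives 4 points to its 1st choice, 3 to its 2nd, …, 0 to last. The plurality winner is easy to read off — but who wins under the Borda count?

Plurality first-place counts: Route 9 2, Route 8 0, Route 1 0, Route 2 3, Route 4 2 → Route 2.
Borda totals: Route 9 14, Route 8 10, Route 1 11, Route 2 17, Route 4 18 → Route 4.

Route 4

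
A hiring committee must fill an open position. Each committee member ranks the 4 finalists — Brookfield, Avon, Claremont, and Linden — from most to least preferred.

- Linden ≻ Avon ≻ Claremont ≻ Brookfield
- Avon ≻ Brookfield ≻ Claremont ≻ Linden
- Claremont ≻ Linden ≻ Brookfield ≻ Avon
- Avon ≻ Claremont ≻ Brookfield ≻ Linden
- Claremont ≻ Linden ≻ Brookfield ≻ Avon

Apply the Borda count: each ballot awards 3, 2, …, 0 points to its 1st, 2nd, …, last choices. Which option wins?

Claremont

Borda scores:
  Brookfield: 0 + 2 + 1 + 1 + 1 = 5
  Avon: 2 + 3 + 0 + 3 + 0 = 8
  Claremont: 1 + 1 + 3 + 2 + 3 = 10
  Linden: 3 + 0 + 2 + 0 + 2 = 7
Claremont has the highest total.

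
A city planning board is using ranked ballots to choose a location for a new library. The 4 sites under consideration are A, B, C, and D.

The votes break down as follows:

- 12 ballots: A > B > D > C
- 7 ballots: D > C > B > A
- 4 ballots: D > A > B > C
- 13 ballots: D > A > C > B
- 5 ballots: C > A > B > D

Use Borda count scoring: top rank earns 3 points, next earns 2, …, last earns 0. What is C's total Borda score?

Borda scores:
  A: 12·3 + 7·0 + 4·2 + 13·2 + 5·2 = 80
  B: 12·2 + 7·1 + 4·1 + 13·0 + 5·1 = 40
  C: 12·0 + 7·2 + 4·0 + 13·1 + 5·3 = 42
  D: 12·1 + 7·3 + 4·3 + 13·3 + 5·0 = 84

42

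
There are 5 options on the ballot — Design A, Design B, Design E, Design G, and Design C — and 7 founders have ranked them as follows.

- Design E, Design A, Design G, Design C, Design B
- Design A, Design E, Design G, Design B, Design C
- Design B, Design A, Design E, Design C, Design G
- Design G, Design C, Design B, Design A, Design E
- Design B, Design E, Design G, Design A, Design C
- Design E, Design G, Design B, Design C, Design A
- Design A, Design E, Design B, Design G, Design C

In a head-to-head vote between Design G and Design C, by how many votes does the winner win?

5

Ballots ranking Design G above Design C: 6.
Ballots ranking Design C above Design G: 1.
Design G wins 6–1, a margin of 5.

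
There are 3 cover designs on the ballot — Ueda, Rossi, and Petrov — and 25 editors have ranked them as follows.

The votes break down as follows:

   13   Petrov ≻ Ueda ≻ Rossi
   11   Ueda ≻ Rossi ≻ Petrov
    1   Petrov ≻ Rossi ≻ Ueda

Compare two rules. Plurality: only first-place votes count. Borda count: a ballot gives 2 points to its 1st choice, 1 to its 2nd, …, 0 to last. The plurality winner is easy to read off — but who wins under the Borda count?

Ueda

Plurality first-place counts: Ueda 11, Rossi 0, Petrov 14 → Petrov.
Borda totals: Ueda 35, Rossi 12, Petrov 28 → Ueda.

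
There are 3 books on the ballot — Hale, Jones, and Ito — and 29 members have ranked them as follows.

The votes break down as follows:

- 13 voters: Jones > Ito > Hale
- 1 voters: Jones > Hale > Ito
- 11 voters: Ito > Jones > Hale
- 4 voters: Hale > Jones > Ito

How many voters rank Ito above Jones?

11

Ballots ranking Ito above Jones: 11.
Ballots ranking Jones above Ito: 13+1+4 = 18.
So 11 of 29 voters prefer Ito to Jones.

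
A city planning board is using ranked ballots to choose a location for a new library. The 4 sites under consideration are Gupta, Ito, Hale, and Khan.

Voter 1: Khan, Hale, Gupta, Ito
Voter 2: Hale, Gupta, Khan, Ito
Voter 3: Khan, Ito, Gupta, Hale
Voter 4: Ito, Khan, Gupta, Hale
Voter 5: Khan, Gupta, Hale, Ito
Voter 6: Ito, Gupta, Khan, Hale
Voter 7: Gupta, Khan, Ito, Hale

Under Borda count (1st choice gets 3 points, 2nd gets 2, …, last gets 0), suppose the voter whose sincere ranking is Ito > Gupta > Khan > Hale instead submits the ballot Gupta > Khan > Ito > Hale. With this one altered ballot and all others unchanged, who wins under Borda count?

Khan

Borda totals with the altered ballot: Gupta 13, Ito 7, Hale 6, Khan 16.
The winner is unchanged: still Khan.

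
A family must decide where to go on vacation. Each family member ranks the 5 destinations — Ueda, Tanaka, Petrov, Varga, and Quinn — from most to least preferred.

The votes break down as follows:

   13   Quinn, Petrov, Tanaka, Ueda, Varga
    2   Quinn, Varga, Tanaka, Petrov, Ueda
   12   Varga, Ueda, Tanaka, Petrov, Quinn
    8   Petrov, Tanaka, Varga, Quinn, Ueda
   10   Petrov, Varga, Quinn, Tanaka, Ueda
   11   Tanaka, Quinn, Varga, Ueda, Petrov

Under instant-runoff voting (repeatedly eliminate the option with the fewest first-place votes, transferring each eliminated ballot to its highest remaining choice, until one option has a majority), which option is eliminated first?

Round 1: Petrov 18, Quinn 15, Varga 12, Tanaka 11, Ueda 0. Ueda has the fewest and is eliminated.
Round 2: Petrov 18, Quinn 15, Varga 12, Tanaka 11. Tanaka has the fewest and is eliminated.
Round 3: Quinn 26, Petrov 18, Varga 12. Varga has the fewest and is eliminated.
Round 4: Petrov 30, Quinn 26. Petrov has a majority.

Ueda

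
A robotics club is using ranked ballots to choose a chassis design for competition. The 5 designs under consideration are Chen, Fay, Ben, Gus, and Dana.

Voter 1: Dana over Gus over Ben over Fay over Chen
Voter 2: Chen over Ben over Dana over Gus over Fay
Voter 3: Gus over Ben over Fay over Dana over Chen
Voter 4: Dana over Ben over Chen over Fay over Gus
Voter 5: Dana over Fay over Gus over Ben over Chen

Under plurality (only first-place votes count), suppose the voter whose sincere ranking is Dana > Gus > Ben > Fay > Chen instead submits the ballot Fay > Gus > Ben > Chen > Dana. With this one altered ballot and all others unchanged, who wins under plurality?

Dana

First-place totals with the altered ballot: Chen 1, Fay 1, Ben 0, Gus 1, Dana 2.
The winner is unchanged: still Dana.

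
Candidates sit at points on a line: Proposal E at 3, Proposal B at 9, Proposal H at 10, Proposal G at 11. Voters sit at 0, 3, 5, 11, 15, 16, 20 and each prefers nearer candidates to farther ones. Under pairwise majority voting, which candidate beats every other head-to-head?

Proposal G

With single-peaked preferences on a line, the Condorcet winner is the candidate closest to the median voter.
The median voter (position 11) is closest to Proposal G at 11.
Check: Proposal G vs Proposal H — voters closer to Proposal G: 4 of 7.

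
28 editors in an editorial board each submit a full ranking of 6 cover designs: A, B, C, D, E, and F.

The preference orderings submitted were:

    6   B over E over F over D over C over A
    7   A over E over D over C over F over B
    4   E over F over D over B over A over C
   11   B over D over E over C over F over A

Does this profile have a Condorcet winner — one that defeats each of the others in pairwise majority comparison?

Yes

Head-to-head results (28 voters total):
A vs B: B wins 21–7.
A vs C: C wins 17–11.
A vs D: D wins 21–7.
A vs E: E wins 21–7.
A vs F: F wins 21–7.
B vs C: B wins 21–7.
B vs D: B wins 17–11.
B vs E: B wins 17–11.
B vs F: B wins 17–11.
C vs D: D wins 28–0.
C vs E: E wins 28–0.
C vs F: C wins 18–10.
D vs E: E wins 17–11.
D vs F: D wins 18–10.
E vs F: E wins 28–0.
B beats each rival — A (21–7), C (21–7), D (17–11), E (17–11), F (17–11) — so B is the Condorcet winner.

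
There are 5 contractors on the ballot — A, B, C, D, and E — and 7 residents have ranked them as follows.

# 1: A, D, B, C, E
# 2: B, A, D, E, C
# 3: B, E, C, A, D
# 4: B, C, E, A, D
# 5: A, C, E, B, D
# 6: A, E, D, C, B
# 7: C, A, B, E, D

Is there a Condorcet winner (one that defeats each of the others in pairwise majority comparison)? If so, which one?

A

Head-to-head results (7 voters total):
A vs B: A wins 4–3.
A vs C: A wins 4–3.
A vs D: A wins 7–0.
A vs E: A wins 5–2.
B vs C: B wins 4–3.
B vs D: B wins 5–2.
B vs E: B wins 5–2.
C vs D: C wins 4–3.
C vs E: C wins 4–3.
D vs E: E wins 5–2.
A beats each rival — B (4–3), C (4–3), D (7–0), E (5–2) — so A is the Condorcet winner.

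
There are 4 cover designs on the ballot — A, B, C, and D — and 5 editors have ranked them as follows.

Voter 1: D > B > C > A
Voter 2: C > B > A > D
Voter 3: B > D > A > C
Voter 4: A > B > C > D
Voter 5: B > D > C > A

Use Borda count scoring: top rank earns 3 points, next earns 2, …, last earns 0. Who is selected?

B

Borda scores:
  A: 0 + 1 + 1 + 3 + 0 = 5
  B: 2 + 2 + 3 + 2 + 3 = 12
  C: 1 + 3 + 0 + 1 + 1 = 6
  D: 3 + 0 + 2 + 0 + 2 = 7
B has the highest total.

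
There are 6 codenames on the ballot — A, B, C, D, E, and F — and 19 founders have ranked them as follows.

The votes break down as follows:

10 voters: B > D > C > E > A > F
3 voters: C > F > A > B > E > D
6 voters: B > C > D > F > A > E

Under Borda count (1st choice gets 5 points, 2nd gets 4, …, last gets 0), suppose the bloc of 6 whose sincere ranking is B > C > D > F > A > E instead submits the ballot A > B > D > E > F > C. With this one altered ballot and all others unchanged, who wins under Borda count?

Borda totals with the altered ballot: A 49, B 80, C 45, D 58, E 35, F 18.
The winner is unchanged: still B.

B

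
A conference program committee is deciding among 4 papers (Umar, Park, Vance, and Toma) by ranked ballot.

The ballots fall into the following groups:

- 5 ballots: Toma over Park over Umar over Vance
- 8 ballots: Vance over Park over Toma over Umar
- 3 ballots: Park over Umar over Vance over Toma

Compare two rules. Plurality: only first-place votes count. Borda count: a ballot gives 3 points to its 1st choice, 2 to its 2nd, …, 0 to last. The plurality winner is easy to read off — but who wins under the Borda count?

Park

Plurality first-place counts: Umar 0, Park 3, Vance 8, Toma 5 → Vance.
Borda totals: Umar 11, Park 35, Vance 27, Toma 23 → Park.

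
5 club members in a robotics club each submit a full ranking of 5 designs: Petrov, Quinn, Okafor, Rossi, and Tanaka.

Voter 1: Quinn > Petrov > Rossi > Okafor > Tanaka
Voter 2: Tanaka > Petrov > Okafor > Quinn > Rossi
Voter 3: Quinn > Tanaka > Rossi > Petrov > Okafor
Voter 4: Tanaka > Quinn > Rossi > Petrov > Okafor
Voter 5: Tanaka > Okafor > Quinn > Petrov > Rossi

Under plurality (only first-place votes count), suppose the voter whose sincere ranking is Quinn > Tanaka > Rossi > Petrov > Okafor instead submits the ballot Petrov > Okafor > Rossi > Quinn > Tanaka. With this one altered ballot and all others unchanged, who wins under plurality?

Tanaka

First-place totals with the altered ballot: Petrov 1, Quinn 1, Okafor 0, Rossi 0, Tanaka 3.
The winner is unchanged: still Tanaka.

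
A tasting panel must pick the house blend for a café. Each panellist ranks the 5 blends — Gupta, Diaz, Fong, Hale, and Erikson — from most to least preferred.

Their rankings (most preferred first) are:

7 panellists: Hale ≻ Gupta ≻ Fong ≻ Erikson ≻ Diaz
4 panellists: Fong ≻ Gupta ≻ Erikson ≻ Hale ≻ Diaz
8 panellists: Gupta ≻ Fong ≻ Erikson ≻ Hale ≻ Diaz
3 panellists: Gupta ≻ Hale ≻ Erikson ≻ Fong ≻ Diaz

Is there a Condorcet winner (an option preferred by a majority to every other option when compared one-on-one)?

Head-to-head results (22 voters total):
Gupta vs Diaz: Gupta wins 22–0.
Gupta vs Fong: Gupta wins 18–4.
Gupta vs Hale: Gupta wins 15–7.
Gupta vs Erikson: Gupta wins 22–0.
Diaz vs Fong: Fong wins 22–0.
Diaz vs Hale: Hale wins 22–0.
Diaz vs Erikson: Erikson wins 22–0.
Fong vs Hale: Fong wins 12–10.
Fong vs Erikson: Fong wins 19–3.
Hale vs Erikson: Erikson wins 12–10.
Gupta beats each rival — Diaz (22–0), Fong (18–4), Hale (15–7), Erikson (22–0) — so Gupta is the Condorcet winner.

Yes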